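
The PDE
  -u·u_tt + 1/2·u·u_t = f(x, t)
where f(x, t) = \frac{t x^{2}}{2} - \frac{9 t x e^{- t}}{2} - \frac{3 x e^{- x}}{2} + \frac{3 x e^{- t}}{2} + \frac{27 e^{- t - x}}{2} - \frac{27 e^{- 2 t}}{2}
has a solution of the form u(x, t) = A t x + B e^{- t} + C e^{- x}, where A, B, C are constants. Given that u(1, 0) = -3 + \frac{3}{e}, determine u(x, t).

Substitute the ansatz u = A t x + B e^{- t} + C e^{- x} into the left-hand side.
Derivatives of the ansatz:
  u_tt = B e^{- t}
  u_t = A x - B e^{- t}
Term by term:
  -u·u_tt = - A B t x e^{- t} - B^{2} e^{- 2 t} - B C e^{- t} e^{- x}
  1/2·u·u_t = \frac{A^{2} t x^{2}}{2} - \frac{A B t x e^{- t}}{2} + \frac{A B x e^{- t}}{2} + \frac{A C x e^{- x}}{2} - \frac{B^{2} e^{- 2 t}}{2} - \frac{B C e^{- t} e^{- x}}{2}
So the left-hand side equals
  \frac{A^{2} t x^{2}}{2} - \frac{3 A B t x e^{- t}}{2} + \frac{A B x e^{- t}}{2} + \frac{A C x e^{- x}}{2} - \frac{3 B^{2} e^{- 2 t}}{2} - \frac{3 B C e^{- t} e^{- x}}{2}
This must equal f(x, t) identically; expanded, f = \frac{t x^{2}}{2} - \frac{9 t x e^{- t}}{2} - \frac{3 x e^{- x}}{2} + \frac{3 x e^{- t}}{2} + \frac{27 e^{- t} e^{- x}}{2} - \frac{27 e^{- 2 t}}{2}.
Matching coefficients of the independent functions:
  [t x^{2}]:  \frac{A^{2}}{2} = \frac{1}{2}
  [x e^{- t}]:  \frac{A B}{2} = \frac{3}{2}
  [x e^{- x}]:  \frac{A C}{2} = - \frac{3}{2}
  [e^{- t} e^{- x}]:  - \frac{3 B C}{2} = \frac{27}{2}
  [t x e^{- t}]:  - \frac{3 A B}{2} = - \frac{9}{2}
  [e^{- 2 t}]:  - \frac{3 B^{2}}{2} = - \frac{27}{2}
These equations allow (A, B, C) = (-1, -3, 3) or (1, 3, -3).
Impose the point condition(s):
  u(1, 0) = -3 + \frac{3}{e}  ⟹  B + \frac{C}{e} = -3 + \frac{3}{e}
Only A = -1, B = -3, C = 3 satisfies everything.
Hence u(x, t) = - t x + 3 e^{- x} - 3 e^{- t}.

Answer: u(x, t) = - t x + 3 e^{- x} - 3 e^{- t}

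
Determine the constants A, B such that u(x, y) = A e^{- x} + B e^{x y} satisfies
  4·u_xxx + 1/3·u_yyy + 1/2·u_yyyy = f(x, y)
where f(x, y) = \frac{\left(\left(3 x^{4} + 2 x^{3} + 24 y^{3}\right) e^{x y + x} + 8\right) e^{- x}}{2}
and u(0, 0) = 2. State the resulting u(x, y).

Substitute the ansatz u = A e^{- x} + B e^{x y} into the left-hand side.
Derivatives of the ansatz:
  u_xxx = - A e^{- x} + B y^{3} e^{x y}
  u_yyy = B x^{3} e^{x y}
  u_yyyy = B x^{4} e^{x y}
Term by term:
  4·u_xxx = - 4 A e^{- x} + 4 B y^{3} e^{x y}
  1/3·u_yyy = \frac{B x^{3} e^{x y}}{3}
  1/2·u_yyyy = \frac{B x^{4} e^{x y}}{2}
So the left-hand side equals
  - 4 A e^{- x} + \frac{B x^{4} e^{x y}}{2} + \frac{B x^{3} e^{x y}}{3} + 4 B y^{3} e^{x y}
This must equal f(x, y) identically; expanded, f = \frac{3 x^{4} e^{x y}}{2} + x^{3} e^{x y} + 12 y^{3} e^{x y} + 4 e^{- x}.
Matching coefficients of the independent functions:
  [x^{3} e^{x y}]:  \frac{B}{3} = 1
  [x^{4} e^{x y}]:  \frac{B}{2} = \frac{3}{2}
  [y^{3} e^{x y}]:  4 B = 12
  [e^{- x}]:  - 4 A = 4
Solving: A = -1, B = 3.
Check against the point condition:
  u(0, 0) = 2  ⟹  A + B = 2  ✓
Hence u(x, y) = 3 e^{x y} - e^{- x}.

Answer: u(x, y) = 3 e^{x y} - e^{- x}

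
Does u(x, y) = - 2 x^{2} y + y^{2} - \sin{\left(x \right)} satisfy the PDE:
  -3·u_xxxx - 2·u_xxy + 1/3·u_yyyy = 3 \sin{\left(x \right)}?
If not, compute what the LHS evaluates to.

Evaluate each term of the left-hand side for u = - 2 x^{2} y + y^{2} - \sin{\left(x \right)}.
Derivatives:
  u_xxxx = - \sin{\left(x \right)}
  u_xxy = -4
  u_yyyy = 0
Terms:
  -3·u_xxxx = 3 \sin{\left(x \right)}
  -2·u_xxy = 8
  1/3·u_yyyy = 0
Sum: LHS = 3 \sin{\left(x \right)} + 8
Given right-hand side: 3 \sin{\left(x \right)}. Difference LHS − RHS = 8 ≠ 0, so u is not a solution.

Answer: No, the LHS evaluates to 3 \sin{\left(x \right)} + 8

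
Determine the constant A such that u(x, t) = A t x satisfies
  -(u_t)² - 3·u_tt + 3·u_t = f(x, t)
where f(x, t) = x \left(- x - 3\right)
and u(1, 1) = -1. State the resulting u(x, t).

Answer: u(x, t) = - t x

Derivation:
Substitute the ansatz u = A t x into the left-hand side.
Derivatives of the ansatz:
  u_t = A x
  u_tt = 0
Term by term:
  -(u_t)² = - A^{2} x^{2}
  -3·u_tt = 0
  3·u_t = 3 A x
So the left-hand side equals
  - A^{2} x^{2} + 3 A x
This must equal f(x, t) identically; expanded, f = - x^{2} - 3 x.
Matching coefficients of the independent functions:
  [x]:  3 A = -3
  [x^{2}]:  - A^{2} = -1
Solving: A = -1.
Check against the point condition:
  u(1, 1) = -1  ⟹  A = -1  ✓
Hence u(x, t) = - t x.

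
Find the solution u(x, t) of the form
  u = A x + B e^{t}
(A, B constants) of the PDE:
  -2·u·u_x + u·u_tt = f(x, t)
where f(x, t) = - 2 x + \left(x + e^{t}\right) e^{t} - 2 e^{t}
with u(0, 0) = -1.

Substitute the ansatz u = A x + B e^{t} into the left-hand side.
Derivatives of the ansatz:
  u_x = A
  u_tt = B e^{t}
Term by term:
  -2·u·u_x = - 2 A^{2} x - 2 A B e^{t}
  u·u_tt = A B x e^{t} + B^{2} e^{2 t}
So the left-hand side equals
  - 2 A^{2} x + A B x e^{t} - 2 A B e^{t} + B^{2} e^{2 t}
This must equal f(x, t) identically; expanded, f = x e^{t} - 2 x + e^{2 t} - 2 e^{t}.
Matching coefficients of the independent functions:
  [x]:  - 2 A^{2} = -2
  [x e^{t}]:  A B = 1
  [e^{t}]:  - 2 A B = -2
  [e^{2 t}]:  B^{2} = 1
These equations allow (A, B) = (-1, -1) or (1, 1).
Impose the point condition(s):
  u(0, 0) = -1  ⟹  B = -1
Only A = -1, B = -1 satisfies everything.
Hence u(x, t) = - x - e^{t}.

Answer: u(x, t) = - x - e^{t}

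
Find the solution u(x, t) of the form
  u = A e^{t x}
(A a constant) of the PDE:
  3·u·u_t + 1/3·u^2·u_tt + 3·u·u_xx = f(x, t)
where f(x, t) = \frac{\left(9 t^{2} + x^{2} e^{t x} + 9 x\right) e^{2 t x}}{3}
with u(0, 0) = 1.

Answer: u(x, t) = e^{t x}

Derivation:
Substitute the ansatz u = A e^{t x} into the left-hand side.
Derivatives of the ansatz:
  u_t = A x e^{t x}
  u_tt = A x^{2} e^{t x}
  u_xx = A t^{2} e^{t x}
Term by term:
  3·u·u_t = 3 A^{2} x e^{2 t x}
  1/3·u^2·u_tt = \frac{A^{3} x^{2} e^{3 t x}}{3}
  3·u·u_xx = 3 A^{2} t^{2} e^{2 t x}
So the left-hand side equals
  \frac{A^{3} x^{2} e^{3 t x}}{3} + 3 A^{2} t^{2} e^{2 t x} + 3 A^{2} x e^{2 t x}
This must equal f(x, t) identically; expanded, f = 3 t^{2} e^{2 t x} + \frac{x^{2} e^{3 t x}}{3} + 3 x e^{2 t x}.
Matching coefficients of the independent functions:
  [t^{2} e^{2 t x}, x e^{2 t x}]:  3 A^{2} = 3
  [x^{2} e^{3 t x}]:  \frac{A^{3}}{3} = \frac{1}{3}
Solving: A = 1.
Check against the point condition:
  u(0, 0) = 1  ⟹  A = 1  ✓
Hence u(x, t) = e^{t x}.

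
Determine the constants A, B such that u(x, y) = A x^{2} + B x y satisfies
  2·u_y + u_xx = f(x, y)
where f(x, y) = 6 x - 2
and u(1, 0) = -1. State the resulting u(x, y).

Substitute the ansatz u = A x^{2} + B x y into the left-hand side.
Derivatives of the ansatz:
  u_y = B x
  u_xx = 2 A
Term by term:
  2·u_y = 2 B x
  u_xx = 2 A
So the left-hand side equals
  2 A + 2 B x
This must equal f(x, y) = 6 x - 2 identically.
Matching coefficients of the independent functions:
  [constant term]:  2 A = -2
  [x]:  2 B = 6
Solving: A = -1, B = 3.
Check against the point condition:
  u(1, 0) = -1  ⟹  A = -1  ✓
Hence u(x, y) = - x^{2} + 3 x y.

Answer: u(x, y) = - x^{2} + 3 x y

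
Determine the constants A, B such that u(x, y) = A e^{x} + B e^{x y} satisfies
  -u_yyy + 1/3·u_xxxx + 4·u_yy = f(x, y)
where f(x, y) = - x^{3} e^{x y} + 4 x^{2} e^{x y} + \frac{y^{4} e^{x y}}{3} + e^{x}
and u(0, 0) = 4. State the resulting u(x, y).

Substitute the ansatz u = A e^{x} + B e^{x y} into the left-hand side.
Derivatives of the ansatz:
  u_yyy = B x^{3} e^{x y}
  u_xxxx = A e^{x} + B y^{4} e^{x y}
  u_yy = B x^{2} e^{x y}
Term by term:
  -u_yyy = - B x^{3} e^{x y}
  1/3·u_xxxx = \frac{A e^{x}}{3} + \frac{B y^{4} e^{x y}}{3}
  4·u_yy = 4 B x^{2} e^{x y}
So the left-hand side equals
  \frac{A e^{x}}{3} - B x^{3} e^{x y} + 4 B x^{2} e^{x y} + \frac{B y^{4} e^{x y}}{3}
This must equal f(x, y) = - x^{3} e^{x y} + 4 x^{2} e^{x y} + \frac{y^{4} e^{x y}}{3} + e^{x} identically.
Matching coefficients of the independent functions:
  [x^{2} e^{x y}]:  4 B = 4
  [x^{3} e^{x y}]:  - B = -1
  [y^{4} e^{x y}]:  \frac{B}{3} = \frac{1}{3}
  [e^{x}]:  \frac{A}{3} = 1
Solving: A = 3, B = 1.
Check against the point condition:
  u(0, 0) = 4  ⟹  A + B = 4  ✓
Hence u(x, y) = 3 e^{x} + e^{x y}.

Answer: u(x, y) = 3 e^{x} + e^{x y}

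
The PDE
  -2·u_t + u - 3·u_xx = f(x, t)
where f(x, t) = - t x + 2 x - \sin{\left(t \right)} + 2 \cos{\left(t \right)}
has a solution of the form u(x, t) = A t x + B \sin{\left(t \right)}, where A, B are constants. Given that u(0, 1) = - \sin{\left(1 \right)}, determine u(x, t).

Substitute the ansatz u = A t x + B \sin{\left(t \right)} into the left-hand side.
Derivatives of the ansatz:
  u_t = A x + B \cos{\left(t \right)}
  u_xx = 0
Term by term:
  -2·u_t = - 2 A x - 2 B \cos{\left(t \right)}
  u = A t x + B \sin{\left(t \right)}
  -3·u_xx = 0
So the left-hand side equals
  A t x - 2 A x + B \sin{\left(t \right)} - 2 B \cos{\left(t \right)}
This must equal f(x, t) = - t x + 2 x - \sin{\left(t \right)} + 2 \cos{\left(t \right)} identically.
Matching coefficients of the independent functions:
  [x]:  - 2 A = 2
  [t x]:  A = -1
  [\sin{\left(t \right)}]:  B = -1
  [\cos{\left(t \right)}]:  - 2 B = 2
Solving: A = -1, B = -1.
Check against the point condition:
  u(0, 1) = - \sin{\left(1 \right)}  ⟹  B \sin{\left(1 \right)} = - \sin{\left(1 \right)}  ✓
Hence u(x, t) = - t x - \sin{\left(t \right)}.

Answer: u(x, t) = - t x - \sin{\left(t \right)}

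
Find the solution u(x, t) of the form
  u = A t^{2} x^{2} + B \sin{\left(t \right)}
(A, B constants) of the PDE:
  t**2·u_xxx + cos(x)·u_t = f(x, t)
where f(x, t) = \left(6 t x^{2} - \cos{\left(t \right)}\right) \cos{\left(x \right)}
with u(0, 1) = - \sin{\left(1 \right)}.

Answer: u(x, t) = 3 t^{2} x^{2} - \sin{\left(t \right)}

Derivation:
Substitute the ansatz u = A t^{2} x^{2} + B \sin{\left(t \right)} into the left-hand side.
Derivatives of the ansatz:
  u_xxx = 0
  u_t = 2 A t x^{2} + B \cos{\left(t \right)}
Term by term:
  t**2·u_xxx = 0
  cos(x)·u_t = 2 A t x^{2} \cos{\left(x \right)} + B \cos{\left(t \right)} \cos{\left(x \right)}
So the left-hand side equals
  2 A t x^{2} \cos{\left(x \right)} + B \cos{\left(t \right)} \cos{\left(x \right)}
This must equal f(x, t) identically; expanded, f = 6 t x^{2} \cos{\left(x \right)} - \cos{\left(t \right)} \cos{\left(x \right)}.
Matching coefficients of the independent functions:
  [\cos{\left(t \right)} \cos{\left(x \right)}]:  B = -1
  [t x^{2} \cos{\left(x \right)}]:  2 A = 6
Solving: A = 3, B = -1.
Check against the point condition:
  u(0, 1) = - \sin{\left(1 \right)}  ⟹  B \sin{\left(1 \right)} = - \sin{\left(1 \right)}  ✓
Hence u(x, t) = 3 t^{2} x^{2} - \sin{\left(t \right)}.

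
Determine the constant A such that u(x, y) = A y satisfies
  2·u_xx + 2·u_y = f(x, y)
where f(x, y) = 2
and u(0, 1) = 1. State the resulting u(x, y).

Substitute the ansatz u = A y into the left-hand side.
Derivatives of the ansatz:
  u_xx = 0
  u_y = A
Term by term:
  2·u_xx = 0
  2·u_y = 2 A
So the left-hand side equals
  2 A
This must equal f(x, y) = 2 identically.
Matching coefficients of the independent functions:
  [constant term]:  2 A = 2
Solving: A = 1.
Check against the point condition:
  u(0, 1) = 1  ⟹  A = 1  ✓
Hence u(x, y) = y.

Answer: u(x, y) = y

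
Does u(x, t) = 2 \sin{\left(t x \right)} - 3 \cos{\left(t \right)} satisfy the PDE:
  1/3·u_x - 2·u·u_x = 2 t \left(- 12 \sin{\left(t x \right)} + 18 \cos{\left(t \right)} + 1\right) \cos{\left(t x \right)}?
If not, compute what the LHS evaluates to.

Evaluate each term of the left-hand side for u = 2 \sin{\left(t x \right)} - 3 \cos{\left(t \right)}.
Derivatives:
  u_x = 2 t \cos{\left(t x \right)}
Terms:
  1/3·u_x = \frac{2 t \cos{\left(t x \right)}}{3}
  -2·u·u_x = 4 t \left(- 2 \sin{\left(t x \right)} + 3 \cos{\left(t \right)}\right) \cos{\left(t x \right)}
Sum: LHS = \frac{2 t \left(- 12 \sin{\left(t x \right)} + 18 \cos{\left(t \right)} + 1\right) \cos{\left(t x \right)}}{3}
Given right-hand side: 2 t \left(- 12 \sin{\left(t x \right)} + 18 \cos{\left(t \right)} + 1\right) \cos{\left(t x \right)}. Difference LHS − RHS = \frac{4 t \left(12 \sin{\left(t x \right)} - 18 \cos{\left(t \right)} - 1\right) \cos{\left(t x \right)}}{3} ≠ 0, so u is not a solution.

Answer: No, the LHS evaluates to \frac{2 t \left(- 12 \sin{\left(t x \right)} + 18 \cos{\left(t \right)} + 1\right) \cos{\left(t x \right)}}{3}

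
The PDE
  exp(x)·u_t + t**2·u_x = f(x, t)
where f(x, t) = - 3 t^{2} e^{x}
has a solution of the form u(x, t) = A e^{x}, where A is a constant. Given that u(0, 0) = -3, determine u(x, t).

Answer: u(x, t) = - 3 e^{x}

Derivation:
Substitute the ansatz u = A e^{x} into the left-hand side.
Derivatives of the ansatz:
  u_t = 0
  u_x = A e^{x}
Term by term:
  exp(x)·u_t = 0
  t**2·u_x = A t^{2} e^{x}
So the left-hand side equals
  A t^{2} e^{x}
This must equal f(x, t) = - 3 t^{2} e^{x} identically.
Matching coefficients of the independent functions:
  [t^{2} e^{x}]:  A = -3
Solving: A = -3.
Check against the point condition:
  u(0, 0) = -3  ⟹  A = -3  ✓
Hence u(x, t) = - 3 e^{x}.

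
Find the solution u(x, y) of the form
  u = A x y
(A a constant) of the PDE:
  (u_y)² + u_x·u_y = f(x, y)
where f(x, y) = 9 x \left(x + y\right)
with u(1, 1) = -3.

Substitute the ansatz u = A x y into the left-hand side.
Derivatives of the ansatz:
  u_y = A x
  u_x = A y
Term by term:
  (u_y)² = A^{2} x^{2}
  u_x·u_y = A^{2} x y
So the left-hand side equals
  A^{2} x^{2} + A^{2} x y
This must equal f(x, y) identically; expanded, f = 9 x^{2} + 9 x y.
Matching coefficients of the independent functions:
  [x^{2}, x y]:  A^{2} = 9
These equations allow (A) = (-3) or (3).
Impose the point condition(s):
  u(1, 1) = -3  ⟹  A = -3
Only A = -3 satisfies everything.
Hence u(x, y) = - 3 x y.

Answer: u(x, y) = - 3 x y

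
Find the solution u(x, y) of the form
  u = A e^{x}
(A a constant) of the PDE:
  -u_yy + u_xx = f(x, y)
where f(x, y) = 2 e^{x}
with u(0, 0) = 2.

Substitute the ansatz u = A e^{x} into the left-hand side.
Derivatives of the ansatz:
  u_yy = 0
  u_xx = A e^{x}
Term by term:
  -u_yy = 0
  u_xx = A e^{x}
So the left-hand side equals
  A e^{x}
This must equal f(x, y) = 2 e^{x} identically.
Matching coefficients of the independent functions:
  [e^{x}]:  A = 2
Solving: A = 2.
Check against the point condition:
  u(0, 0) = 2  ⟹  A = 2  ✓
Hence u(x, y) = 2 e^{x}.

Answer: u(x, y) = 2 e^{x}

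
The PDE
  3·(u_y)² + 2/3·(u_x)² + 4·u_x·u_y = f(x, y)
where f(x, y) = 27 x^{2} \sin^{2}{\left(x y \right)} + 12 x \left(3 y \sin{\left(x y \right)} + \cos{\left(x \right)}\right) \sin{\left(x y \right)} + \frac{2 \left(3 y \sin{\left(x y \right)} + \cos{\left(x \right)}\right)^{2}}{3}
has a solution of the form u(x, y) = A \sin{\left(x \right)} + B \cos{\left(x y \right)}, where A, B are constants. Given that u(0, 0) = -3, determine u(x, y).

Substitute the ansatz u = A \sin{\left(x \right)} + B \cos{\left(x y \right)} into the left-hand side.
Derivatives of the ansatz:
  u_y = - B x \sin{\left(x y \right)}
  u_x = A \cos{\left(x \right)} - B y \sin{\left(x y \right)}
Term by term:
  3·(u_y)² = 3 B^{2} x^{2} \sin^{2}{\left(x y \right)}
  2/3·(u_x)² = \frac{2 A^{2} \cos^{2}{\left(x \right)}}{3} - \frac{4 A B y \sin{\left(x y \right)} \cos{\left(x \right)}}{3} + \frac{2 B^{2} y^{2} \sin^{2}{\left(x y \right)}}{3}
  4·u_x·u_y = - 4 A B x \sin{\left(x y \right)} \cos{\left(x \right)} + 4 B^{2} x y \sin^{2}{\left(x y \right)}
So the left-hand side equals
  \frac{2 A^{2} \cos^{2}{\left(x \right)}}{3} - 4 A B x \sin{\left(x y \right)} \cos{\left(x \right)} - \frac{4 A B y \sin{\left(x y \right)} \cos{\left(x \right)}}{3} + 3 B^{2} x^{2} \sin^{2}{\left(x y \right)} + 4 B^{2} x y \sin^{2}{\left(x y \right)} + \frac{2 B^{2} y^{2} \sin^{2}{\left(x y \right)}}{3}
This must equal f(x, y) identically; expanded, f = 27 x^{2} \sin^{2}{\left(x y \right)} + 36 x y \sin^{2}{\left(x y \right)} + 12 x \sin{\left(x y \right)} \cos{\left(x \right)} + 6 y^{2} \sin^{2}{\left(x y \right)} + 4 y \sin{\left(x y \right)} \cos{\left(x \right)} + \frac{2 \cos^{2}{\left(x \right)}}{3}.
Matching coefficients of the independent functions:
  [x^{2} \sin^{2}{\left(x y \right)}]:  3 B^{2} = 27
  [y^{2} \sin^{2}{\left(x y \right)}]:  \frac{2 B^{2}}{3} = 6
  [x y \sin^{2}{\left(x y \right)}]:  4 B^{2} = 36
  [x \sin{\left(x y \right)} \cos{\left(x \right)}]:  - 4 A B = 12
  [y \sin{\left(x y \right)} \cos{\left(x \right)}]:  - \frac{4 A B}{3} = 4
  [\cos^{2}{\left(x \right)}]:  \frac{2 A^{2}}{3} = \frac{2}{3}
These equations allow (A, B) = (-1, 3) or (1, -3).
Impose the point condition(s):
  u(0, 0) = -3  ⟹  B = -3
Only A = 1, B = -3 satisfies everything.
Hence u(x, y) = \sin{\left(x \right)} - 3 \cos{\left(x y \right)}.

Answer: u(x, y) = \sin{\left(x \right)} - 3 \cos{\left(x y \right)}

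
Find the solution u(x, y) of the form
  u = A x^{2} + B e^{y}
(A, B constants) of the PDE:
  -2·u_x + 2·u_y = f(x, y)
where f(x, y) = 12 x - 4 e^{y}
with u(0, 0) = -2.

Answer: u(x, y) = - 3 x^{2} - 2 e^{y}

Derivation:
Substitute the ansatz u = A x^{2} + B e^{y} into the left-hand side.
Derivatives of the ansatz:
  u_x = 2 A x
  u_y = B e^{y}
Term by term:
  -2·u_x = - 4 A x
  2·u_y = 2 B e^{y}
So the left-hand side equals
  - 4 A x + 2 B e^{y}
This must equal f(x, y) = 12 x - 4 e^{y} identically.
Matching coefficients of the independent functions:
  [x]:  - 4 A = 12
  [e^{y}]:  2 B = -4
Solving: A = -3, B = -2.
Check against the point condition:
  u(0, 0) = -2  ⟹  B = -2  ✓
Hence u(x, y) = - 3 x^{2} - 2 e^{y}.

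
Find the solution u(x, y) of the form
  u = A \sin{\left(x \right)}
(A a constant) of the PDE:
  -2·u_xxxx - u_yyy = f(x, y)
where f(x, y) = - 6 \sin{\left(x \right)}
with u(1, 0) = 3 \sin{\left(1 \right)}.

Substitute the ansatz u = A \sin{\left(x \right)} into the left-hand side.
Derivatives of the ansatz:
  u_xxxx = A \sin{\left(x \right)}
  u_yyy = 0
Term by term:
  -2·u_xxxx = - 2 A \sin{\left(x \right)}
  -u_yyy = 0
So the left-hand side equals
  - 2 A \sin{\left(x \right)}
This must equal f(x, y) = - 6 \sin{\left(x \right)} identically.
Matching coefficients of the independent functions:
  [\sin{\left(x \right)}]:  - 2 A = -6
Solving: A = 3.
Check against the point condition:
  u(1, 0) = 3 \sin{\left(1 \right)}  ⟹  A \sin{\left(1 \right)} = 3 \sin{\left(1 \right)}  ✓
Hence u(x, y) = 3 \sin{\left(x \right)}.

Answer: u(x, y) = 3 \sin{\left(x \right)}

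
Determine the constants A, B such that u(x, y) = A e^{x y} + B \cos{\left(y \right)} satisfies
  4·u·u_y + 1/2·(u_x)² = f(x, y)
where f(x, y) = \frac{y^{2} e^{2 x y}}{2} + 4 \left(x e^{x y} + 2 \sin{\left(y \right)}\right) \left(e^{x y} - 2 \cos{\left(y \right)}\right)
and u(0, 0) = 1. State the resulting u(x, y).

Answer: u(x, y) = - e^{x y} + 2 \cos{\left(y \right)}

Derivation:
Substitute the ansatz u = A e^{x y} + B \cos{\left(y \right)} into the left-hand side.
Derivatives of the ansatz:
  u_y = A x e^{x y} - B \sin{\left(y \right)}
  u_x = A y e^{x y}
Term by term:
  4·u·u_y = 4 A^{2} x e^{2 x y} + 4 A B x e^{x y} \cos{\left(y \right)} - 4 A B e^{x y} \sin{\left(y \right)} - 4 B^{2} \sin{\left(y \right)} \cos{\left(y \right)}
  1/2·(u_x)² = \frac{A^{2} y^{2} e^{2 x y}}{2}
So the left-hand side equals
  4 A^{2} x e^{2 x y} + \frac{A^{2} y^{2} e^{2 x y}}{2} + 4 A B x e^{x y} \cos{\left(y \right)} - 4 A B e^{x y} \sin{\left(y \right)} - 4 B^{2} \sin{\left(y \right)} \cos{\left(y \right)}
This must equal f(x, y) identically; expanded, f = 4 x e^{2 x y} - 8 x e^{x y} \cos{\left(y \right)} + \frac{y^{2} e^{2 x y}}{2} + 8 e^{x y} \sin{\left(y \right)} - 16 \sin{\left(y \right)} \cos{\left(y \right)}.
Matching coefficients of the independent functions:
  [x e^{2 x y}]:  4 A^{2} = 4
  [y^{2} e^{2 x y}]:  \frac{A^{2}}{2} = \frac{1}{2}
  [e^{x y} \sin{\left(y \right)}]:  - 4 A B = 8
  [\sin{\left(y \right)} \cos{\left(y \right)}]:  - 4 B^{2} = -16
  [x e^{x y} \cos{\left(y \right)}]:  4 A B = -8
These equations allow (A, B) = (-1, 2) or (1, -2).
Impose the point condition(s):
  u(0, 0) = 1  ⟹  A + B = 1
Only A = -1, B = 2 satisfies everything.
Hence u(x, y) = - e^{x y} + 2 \cos{\left(y \right)}.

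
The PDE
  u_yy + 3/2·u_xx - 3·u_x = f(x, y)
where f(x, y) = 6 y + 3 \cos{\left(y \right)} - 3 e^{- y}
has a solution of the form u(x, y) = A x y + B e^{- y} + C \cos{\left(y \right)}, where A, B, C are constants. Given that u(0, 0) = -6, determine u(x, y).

Substitute the ansatz u = A x y + B e^{- y} + C \cos{\left(y \right)} into the left-hand side.
Derivatives of the ansatz:
  u_yy = B e^{- y} - C \cos{\left(y \right)}
  u_xx = 0
  u_x = A y
Term by term:
  u_yy = B e^{- y} - C \cos{\left(y \right)}
  3/2·u_xx = 0
  -3·u_x = - 3 A y
So the left-hand side equals
  - 3 A y + B e^{- y} - C \cos{\left(y \right)}
This must equal f(x, y) = 6 y + 3 \cos{\left(y \right)} - 3 e^{- y} identically.
Matching coefficients of the independent functions:
  [y]:  - 3 A = 6
  [e^{- y}]:  B = -3
  [\cos{\left(y \right)}]:  - C = 3
Solving: A = -2, B = -3, C = -3.
Check against the point condition:
  u(0, 0) = -6  ⟹  B + C = -6  ✓
Hence u(x, y) = - 2 x y - 3 \cos{\left(y \right)} - 3 e^{- y}.

Answer: u(x, y) = - 2 x y - 3 \cos{\left(y \right)} - 3 e^{- y}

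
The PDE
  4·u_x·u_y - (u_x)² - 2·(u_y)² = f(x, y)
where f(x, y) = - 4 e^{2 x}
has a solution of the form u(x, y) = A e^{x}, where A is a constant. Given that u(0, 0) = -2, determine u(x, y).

Substitute the ansatz u = A e^{x} into the left-hand side.
Derivatives of the ansatz:
  u_x = A e^{x}
  u_y = 0
Term by term:
  4·u_x·u_y = 0
  -(u_x)² = - A^{2} e^{2 x}
  -2·(u_y)² = 0
So the left-hand side equals
  - A^{2} e^{2 x}
This must equal f(x, y) = - 4 e^{2 x} identically.
Matching coefficients of the independent functions:
  [e^{2 x}]:  - A^{2} = -4
These equations allow (A) = (-2) or (2).
Impose the point condition(s):
  u(0, 0) = -2  ⟹  A = -2
Only A = -2 satisfies everything.
Hence u(x, y) = - 2 e^{x}.

Answer: u(x, y) = - 2 e^{x}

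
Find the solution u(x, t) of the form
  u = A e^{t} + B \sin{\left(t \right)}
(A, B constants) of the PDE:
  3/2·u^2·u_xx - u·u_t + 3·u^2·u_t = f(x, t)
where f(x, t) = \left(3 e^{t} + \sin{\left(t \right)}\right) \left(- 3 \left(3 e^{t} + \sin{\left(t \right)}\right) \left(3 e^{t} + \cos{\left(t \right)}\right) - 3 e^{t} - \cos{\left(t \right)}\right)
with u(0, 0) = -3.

Answer: u(x, t) = - 3 e^{t} - \sin{\left(t \right)}

Derivation:
Substitute the ansatz u = A e^{t} + B \sin{\left(t \right)} into the left-hand side.
Derivatives of the ansatz:
  u_xx = 0
  u_t = A e^{t} + B \cos{\left(t \right)}
Term by term:
  3/2·u^2·u_xx = 0
  -u·u_t = - A^{2} e^{2 t} - A B e^{t} \sin{\left(t \right)} - A B e^{t} \cos{\left(t \right)} - B^{2} \sin{\left(t \right)} \cos{\left(t \right)}
  3·u^2·u_t = 3 A^{3} e^{3 t} + 6 A^{2} B e^{2 t} \sin{\left(t \right)} + 3 A^{2} B e^{2 t} \cos{\left(t \right)} + 3 A B^{2} e^{t} \sin^{2}{\left(t \right)} + 6 A B^{2} e^{t} \sin{\left(t \right)} \cos{\left(t \right)} + 3 B^{3} \sin^{2}{\left(t \right)} \cos{\left(t \right)}
So the left-hand side equals
  3 A^{3} e^{3 t} + 6 A^{2} B e^{2 t} \sin{\left(t \right)} + 3 A^{2} B e^{2 t} \cos{\left(t \right)} - A^{2} e^{2 t} + 3 A B^{2} e^{t} \sin^{2}{\left(t \right)} + 6 A B^{2} e^{t} \sin{\left(t \right)} \cos{\left(t \right)} - A B e^{t} \sin{\left(t \right)} - A B e^{t} \cos{\left(t \right)} + 3 B^{3} \sin^{2}{\left(t \right)} \cos{\left(t \right)} - B^{2} \sin{\left(t \right)} \cos{\left(t \right)}
This must equal f(x, t) identically; expanded, f = - 81 e^{3 t} - 54 e^{2 t} \sin{\left(t \right)} - 27 e^{2 t} \cos{\left(t \right)} - 9 e^{2 t} - 9 e^{t} \sin^{2}{\left(t \right)} - 18 e^{t} \sin{\left(t \right)} \cos{\left(t \right)} - 3 e^{t} \sin{\left(t \right)} - 3 e^{t} \cos{\left(t \right)} - 3 \sin^{2}{\left(t \right)} \cos{\left(t \right)} - \sin{\left(t \right)} \cos{\left(t \right)}.
Matching coefficients of the independent functions:
  [e^{t} \sin{\left(t \right)}, e^{t} \cos{\left(t \right)}]:  - A B = -3
  [e^{t} \sin^{2}{\left(t \right)}]:  3 A B^{2} = -9
  [e^{2 t} \sin{\left(t \right)}]:  6 A^{2} B = -54
  [e^{2 t} \cos{\left(t \right)}]:  3 A^{2} B = -27
  [\sin{\left(t \right)} \cos{\left(t \right)}]:  - B^{2} = -1
  [\sin^{2}{\left(t \right)} \cos{\left(t \right)}]:  3 B^{3} = -3
  [e^{t} \sin{\left(t \right)} \cos{\left(t \right)}]:  6 A B^{2} = -18
  [e^{2 t}]:  - A^{2} = -9
  [e^{3 t}]:  3 A^{3} = -81
Solving: A = -3, B = -1.
Check against the point condition:
  u(0, 0) = -3  ⟹  A = -3  ✓
Hence u(x, t) = - 3 e^{t} - \sin{\left(t \right)}.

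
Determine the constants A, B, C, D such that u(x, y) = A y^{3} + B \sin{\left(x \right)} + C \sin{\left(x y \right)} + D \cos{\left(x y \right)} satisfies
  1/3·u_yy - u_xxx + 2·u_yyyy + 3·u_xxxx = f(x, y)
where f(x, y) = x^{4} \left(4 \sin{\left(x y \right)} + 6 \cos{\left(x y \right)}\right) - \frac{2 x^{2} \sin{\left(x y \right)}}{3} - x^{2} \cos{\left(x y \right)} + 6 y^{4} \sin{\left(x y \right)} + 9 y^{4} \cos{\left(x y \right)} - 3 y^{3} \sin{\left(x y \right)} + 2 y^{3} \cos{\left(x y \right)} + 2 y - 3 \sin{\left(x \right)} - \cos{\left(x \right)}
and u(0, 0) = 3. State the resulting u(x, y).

Substitute the ansatz u = A y^{3} + B \sin{\left(x \right)} + C \sin{\left(x y \right)} + D \cos{\left(x y \right)} into the left-hand side.
Derivatives of the ansatz:
  u_yy = 6 A y - C x^{2} \sin{\left(x y \right)} - D x^{2} \cos{\left(x y \right)}
  u_xxx = - B \cos{\left(x \right)} - C y^{3} \cos{\left(x y \right)} + D y^{3} \sin{\left(x y \right)}
  u_yyyy = C x^{4} \sin{\left(x y \right)} + D x^{4} \cos{\left(x y \right)}
  u_xxxx = B \sin{\left(x \right)} + C y^{4} \sin{\left(x y \right)} + D y^{4} \cos{\left(x y \right)}
Term by term:
  1/3·u_yy = 2 A y - \frac{C x^{2} \sin{\left(x y \right)}}{3} - \frac{D x^{2} \cos{\left(x y \right)}}{3}
  -u_xxx = B \cos{\left(x \right)} + C y^{3} \cos{\left(x y \right)} - D y^{3} \sin{\left(x y \right)}
  2·u_yyyy = 2 C x^{4} \sin{\left(x y \right)} + 2 D x^{4} \cos{\left(x y \right)}
  3·u_xxxx = 3 B \sin{\left(x \right)} + 3 C y^{4} \sin{\left(x y \right)} + 3 D y^{4} \cos{\left(x y \right)}
So the left-hand side equals
  2 A y + 3 B \sin{\left(x \right)} + B \cos{\left(x \right)} + 2 C x^{4} \sin{\left(x y \right)} - \frac{C x^{2} \sin{\left(x y \right)}}{3} + 3 C y^{4} \sin{\left(x y \right)} + C y^{3} \cos{\left(x y \right)} + 2 D x^{4} \cos{\left(x y \right)} - \frac{D x^{2} \cos{\left(x y \right)}}{3} + 3 D y^{4} \cos{\left(x y \right)} - D y^{3} \sin{\left(x y \right)}
This must equal f(x, y) identically; expanded, f = 4 x^{4} \sin{\left(x y \right)} + 6 x^{4} \cos{\left(x y \right)} - \frac{2 x^{2} \sin{\left(x y \right)}}{3} - x^{2} \cos{\left(x y \right)} + 6 y^{4} \sin{\left(x y \right)} + 9 y^{4} \cos{\left(x y \right)} - 3 y^{3} \sin{\left(x y \right)} + 2 y^{3} \cos{\left(x y \right)} + 2 y - 3 \sin{\left(x \right)} - \cos{\left(x \right)}.
Matching coefficients of the independent functions:
  [y]:  2 A = 2
  [x^{2} \sin{\left(x y \right)}]:  - \frac{C}{3} = - \frac{2}{3}
  [x^{2} \cos{\left(x y \right)}]:  - \frac{D}{3} = -1
  [x^{4} \sin{\left(x y \right)}]:  2 C = 4
  [x^{4} \cos{\left(x y \right)}]:  2 D = 6
  [y^{3} \sin{\left(x y \right)}]:  - D = -3
  [y^{3} \cos{\left(x y \right)}]:  C = 2
  [y^{4} \sin{\left(x y \right)}]:  3 C = 6
  [y^{4} \cos{\left(x y \right)}]:  3 D = 9
  [\sin{\left(x \right)}]:  3 B = -3
  [\cos{\left(x \right)}]:  B = -1
Solving: A = 1, B = -1, C = 2, D = 3.
Check against the point condition:
  u(0, 0) = 3  ⟹  D = 3  ✓
Hence u(x, y) = y^{3} - \sin{\left(x \right)} + 2 \sin{\left(x y \right)} + 3 \cos{\left(x y \right)}.

Answer: u(x, y) = y^{3} - \sin{\left(x \right)} + 2 \sin{\left(x y \right)} + 3 \cos{\left(x y \right)}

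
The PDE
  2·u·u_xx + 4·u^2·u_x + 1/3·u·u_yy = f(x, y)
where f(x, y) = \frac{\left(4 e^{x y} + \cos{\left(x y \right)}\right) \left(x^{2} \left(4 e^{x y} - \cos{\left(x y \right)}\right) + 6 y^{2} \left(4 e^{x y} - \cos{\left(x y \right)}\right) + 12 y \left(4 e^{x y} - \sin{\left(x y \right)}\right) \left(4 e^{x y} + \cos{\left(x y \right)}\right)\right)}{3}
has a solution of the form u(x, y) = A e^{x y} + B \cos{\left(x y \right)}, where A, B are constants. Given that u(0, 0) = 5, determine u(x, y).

Answer: u(x, y) = 4 e^{x y} + \cos{\left(x y \right)}

Derivation:
Substitute the ansatz u = A e^{x y} + B \cos{\left(x y \right)} into the left-hand side.
Derivatives of the ansatz:
  u_xx = A y^{2} e^{x y} - B y^{2} \cos{\left(x y \right)}
  u_x = A y e^{x y} - B y \sin{\left(x y \right)}
  u_yy = A x^{2} e^{x y} - B x^{2} \cos{\left(x y \right)}
Term by term:
  2·u·u_xx = 2 A^{2} y^{2} e^{2 x y} - 2 B^{2} y^{2} \cos^{2}{\left(x y \right)}
  4·u^2·u_x = 4 A^{3} y e^{3 x y} - 4 A^{2} B y e^{2 x y} \sin{\left(x y \right)} + 8 A^{2} B y e^{2 x y} \cos{\left(x y \right)} - 8 A B^{2} y e^{x y} \sin{\left(x y \right)} \cos{\left(x y \right)} + 4 A B^{2} y e^{x y} \cos^{2}{\left(x y \right)} - 4 B^{3} y \sin{\left(x y \right)} \cos^{2}{\left(x y \right)}
  1/3·u·u_yy = \frac{A^{2} x^{2} e^{2 x y}}{3} - \frac{B^{2} x^{2} \cos^{2}{\left(x y \right)}}{3}
So the left-hand side equals
  4 A^{3} y e^{3 x y} - 4 A^{2} B y e^{2 x y} \sin{\left(x y \right)} + 8 A^{2} B y e^{2 x y} \cos{\left(x y \right)} + \frac{A^{2} x^{2} e^{2 x y}}{3} + 2 A^{2} y^{2} e^{2 x y} - 8 A B^{2} y e^{x y} \sin{\left(x y \right)} \cos{\left(x y \right)} + 4 A B^{2} y e^{x y} \cos^{2}{\left(x y \right)} - 4 B^{3} y \sin{\left(x y \right)} \cos^{2}{\left(x y \right)} - \frac{B^{2} x^{2} \cos^{2}{\left(x y \right)}}{3} - 2 B^{2} y^{2} \cos^{2}{\left(x y \right)}
This must equal f(x, y) identically; expanded, f = \frac{16 x^{2} e^{2 x y}}{3} - \frac{x^{2} \cos^{2}{\left(x y \right)}}{3} + 32 y^{2} e^{2 x y} - 2 y^{2} \cos^{2}{\left(x y \right)} + 256 y e^{3 x y} - 64 y e^{2 x y} \sin{\left(x y \right)} + 128 y e^{2 x y} \cos{\left(x y \right)} - 32 y e^{x y} \sin{\left(x y \right)} \cos{\left(x y \right)} + 16 y e^{x y} \cos^{2}{\left(x y \right)} - 4 y \sin{\left(x y \right)} \cos^{2}{\left(x y \right)}.
Matching coefficients of the independent functions:
  [x^{2} e^{2 x y}]:  \frac{A^{2}}{3} = \frac{16}{3}
  [x^{2} \cos^{2}{\left(x y \right)}]:  - \frac{B^{2}}{3} = - \frac{1}{3}
  [y e^{3 x y}]:  4 A^{3} = 256
  [y^{2} e^{2 x y}]:  2 A^{2} = 32
  [y^{2} \cos^{2}{\left(x y \right)}]:  - 2 B^{2} = -2
  [y e^{x y} \cos^{2}{\left(x y \right)}]:  4 A B^{2} = 16
  [y e^{2 x y} \sin{\left(x y \right)}]:  - 4 A^{2} B = -64
  [y e^{2 x y} \cos{\left(x y \right)}]:  8 A^{2} B = 128
  [y \sin{\left(x y \right)} \cos^{2}{\left(x y \right)}]:  - 4 B^{3} = -4
  [y e^{x y} \sin{\left(x y \right)} \cos{\left(x y \right)}]:  - 8 A B^{2} = -32
Solving: A = 4, B = 1.
Check against the point condition:
  u(0, 0) = 5  ⟹  A + B = 5  ✓
Hence u(x, y) = 4 e^{x y} + \cos{\left(x y \right)}.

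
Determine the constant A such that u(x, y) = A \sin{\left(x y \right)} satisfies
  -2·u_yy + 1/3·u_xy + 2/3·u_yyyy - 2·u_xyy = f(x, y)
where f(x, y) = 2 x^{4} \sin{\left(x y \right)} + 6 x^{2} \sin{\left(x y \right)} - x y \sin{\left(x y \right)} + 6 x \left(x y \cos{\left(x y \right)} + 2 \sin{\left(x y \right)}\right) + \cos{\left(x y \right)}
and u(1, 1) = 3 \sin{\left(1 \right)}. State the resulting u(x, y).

Substitute the ansatz u = A \sin{\left(x y \right)} into the left-hand side.
Derivatives of the ansatz:
  u_yy = - A x^{2} \sin{\left(x y \right)}
  u_xy = - A x y \sin{\left(x y \right)} + A \cos{\left(x y \right)}
  u_yyyy = A x^{4} \sin{\left(x y \right)}
  u_xyy = - A x^{2} y \cos{\left(x y \right)} - 2 A x \sin{\left(x y \right)}
Term by term:
  -2·u_yy = 2 A x^{2} \sin{\left(x y \right)}
  1/3·u_xy = - \frac{A x y \sin{\left(x y \right)}}{3} + \frac{A \cos{\left(x y \right)}}{3}
  2/3·u_yyyy = \frac{2 A x^{4} \sin{\left(x y \right)}}{3}
  -2·u_xyy = 2 A x^{2} y \cos{\left(x y \right)} + 4 A x \sin{\left(x y \right)}
So the left-hand side equals
  \frac{2 A x^{4} \sin{\left(x y \right)}}{3} + 2 A x^{2} y \cos{\left(x y \right)} + 2 A x^{2} \sin{\left(x y \right)} - \frac{A x y \sin{\left(x y \right)}}{3} + 4 A x \sin{\left(x y \right)} + \frac{A \cos{\left(x y \right)}}{3}
This must equal f(x, y) identically; expanded, f = 2 x^{4} \sin{\left(x y \right)} + 6 x^{2} y \cos{\left(x y \right)} + 6 x^{2} \sin{\left(x y \right)} - x y \sin{\left(x y \right)} + 12 x \sin{\left(x y \right)} + \cos{\left(x y \right)}.
Matching coefficients of the independent functions:
  [x \sin{\left(x y \right)}]:  4 A = 12
  [x^{2} \sin{\left(x y \right)}, x^{2} y \cos{\left(x y \right)}]:  2 A = 6
  [x^{4} \sin{\left(x y \right)}]:  \frac{2 A}{3} = 2
  [x y \sin{\left(x y \right)}]:  - \frac{A}{3} = -1
  [\cos{\left(x y \right)}]:  \frac{A}{3} = 1
Solving: A = 3.
Check against the point condition:
  u(1, 1) = 3 \sin{\left(1 \right)}  ⟹  A \sin{\left(1 \right)} = 3 \sin{\left(1 \right)}  ✓
Hence u(x, y) = 3 \sin{\left(x y \right)}.

Answer: u(x, y) = 3 \sin{\left(x y \right)}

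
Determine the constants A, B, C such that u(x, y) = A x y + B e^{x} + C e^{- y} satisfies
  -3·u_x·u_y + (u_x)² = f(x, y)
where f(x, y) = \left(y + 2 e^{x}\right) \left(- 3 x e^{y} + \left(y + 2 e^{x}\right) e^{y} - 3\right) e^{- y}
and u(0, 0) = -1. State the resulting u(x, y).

Substitute the ansatz u = A x y + B e^{x} + C e^{- y} into the left-hand side.
Derivatives of the ansatz:
  u_x = A y + B e^{x}
  u_y = A x - C e^{- y}
Term by term:
  -3·u_x·u_y = - 3 A^{2} x y - 3 A B x e^{x} + 3 A C y e^{- y} + 3 B C e^{x} e^{- y}
  (u_x)² = A^{2} y^{2} + 2 A B y e^{x} + B^{2} e^{2 x}
So the left-hand side equals
  - 3 A^{2} x y + A^{2} y^{2} - 3 A B x e^{x} + 2 A B y e^{x} + 3 A C y e^{- y} + B^{2} e^{2 x} + 3 B C e^{x} e^{- y}
This must equal f(x, y) identically; expanded, f = - 3 x y - 6 x e^{x} + y^{2} + 4 y e^{x} - 3 y e^{- y} + 4 e^{2 x} - 6 e^{x} e^{- y}.
Matching coefficients of the independent functions:
  [y^{2}]:  A^{2} = 1
  [x y]:  - 3 A^{2} = -3
  [x e^{x}]:  - 3 A B = -6
  [y e^{x}]:  2 A B = 4
  [y e^{- y}]:  3 A C = -3
  [e^{x} e^{- y}]:  3 B C = -6
  [e^{2 x}]:  B^{2} = 4
These equations allow (A, B, C) = (-1, -2, 1) or (1, 2, -1).
Impose the point condition(s):
  u(0, 0) = -1  ⟹  B + C = -1
Only A = -1, B = -2, C = 1 satisfies everything.
Hence u(x, y) = - x y - 2 e^{x} + e^{- y}.

Answer: u(x, y) = - x y - 2 e^{x} + e^{- y}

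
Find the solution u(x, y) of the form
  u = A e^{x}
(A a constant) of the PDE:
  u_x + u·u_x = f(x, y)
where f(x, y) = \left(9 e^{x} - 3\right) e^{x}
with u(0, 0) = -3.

Answer: u(x, y) = - 3 e^{x}

Derivation:
Substitute the ansatz u = A e^{x} into the left-hand side.
Derivatives of the ansatz:
  u_x = A e^{x}
Term by term:
  u_x = A e^{x}
  u·u_x = A^{2} e^{2 x}
So the left-hand side equals
  A^{2} e^{2 x} + A e^{x}
This must equal f(x, y) = \left(9 e^{x} - 3\right) e^{x} identically.
Matching coefficients of the independent functions:
  [e^{x}]:  A = -3
  [e^{2 x}]:  A^{2} = 9
Solving: A = -3.
Check against the point condition:
  u(0, 0) = -3  ⟹  A = -3  ✓
Hence u(x, y) = - 3 e^{x}.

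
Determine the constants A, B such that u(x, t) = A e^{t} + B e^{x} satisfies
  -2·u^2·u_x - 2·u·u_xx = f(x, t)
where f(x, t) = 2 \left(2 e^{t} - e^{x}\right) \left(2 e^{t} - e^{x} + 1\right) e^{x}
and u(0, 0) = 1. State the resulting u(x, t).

Substitute the ansatz u = A e^{t} + B e^{x} into the left-hand side.
Derivatives of the ansatz:
  u_x = B e^{x}
  u_xx = B e^{x}
Term by term:
  -2·u^2·u_x = - 2 A^{2} B e^{2 t} e^{x} - 4 A B^{2} e^{t} e^{2 x} - 2 B^{3} e^{3 x}
  -2·u·u_xx = - 2 A B e^{t} e^{x} - 2 B^{2} e^{2 x}
So the left-hand side equals
  - 2 A^{2} B e^{2 t} e^{x} - 4 A B^{2} e^{t} e^{2 x} - 2 A B e^{t} e^{x} - 2 B^{3} e^{3 x} - 2 B^{2} e^{2 x}
This must equal f(x, t) identically; expanded, f = 8 e^{2 t} e^{x} - 8 e^{t} e^{2 x} + 4 e^{t} e^{x} + 2 e^{3 x} - 2 e^{2 x}.
Matching coefficients of the independent functions:
  [e^{t} e^{x}]:  - 2 A B = 4
  [e^{t} e^{2 x}]:  - 4 A B^{2} = -8
  [e^{2 t} e^{x}]:  - 2 A^{2} B = 8
  [e^{2 x}]:  - 2 B^{2} = -2
  [e^{3 x}]:  - 2 B^{3} = 2
Solving: A = 2, B = -1.
Check against the point condition:
  u(0, 0) = 1  ⟹  A + B = 1  ✓
Hence u(x, t) = 2 e^{t} - e^{x}.

Answer: u(x, t) = 2 e^{t} - e^{x}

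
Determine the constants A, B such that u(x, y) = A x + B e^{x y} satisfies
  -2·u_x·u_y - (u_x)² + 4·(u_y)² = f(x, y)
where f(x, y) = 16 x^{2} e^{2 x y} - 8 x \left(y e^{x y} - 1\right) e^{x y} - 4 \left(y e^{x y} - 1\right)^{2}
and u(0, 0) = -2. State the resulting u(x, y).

Substitute the ansatz u = A x + B e^{x y} into the left-hand side.
Derivatives of the ansatz:
  u_x = A + B y e^{x y}
  u_y = B x e^{x y}
Term by term:
  -2·u_x·u_y = - 2 A B x e^{x y} - 2 B^{2} x y e^{2 x y}
  -(u_x)² = - A^{2} - 2 A B y e^{x y} - B^{2} y^{2} e^{2 x y}
  4·(u_y)² = 4 B^{2} x^{2} e^{2 x y}
So the left-hand side equals
  - A^{2} - 2 A B x e^{x y} - 2 A B y e^{x y} + 4 B^{2} x^{2} e^{2 x y} - 2 B^{2} x y e^{2 x y} - B^{2} y^{2} e^{2 x y}
This must equal f(x, y) identically; expanded, f = 16 x^{2} e^{2 x y} - 8 x y e^{2 x y} + 8 x e^{x y} - 4 y^{2} e^{2 x y} + 8 y e^{x y} - 4.
Matching coefficients of the independent functions:
  [constant term]:  - A^{2} = -4
  [x e^{x y}, y e^{x y}]:  - 2 A B = 8
  [x^{2} e^{2 x y}]:  4 B^{2} = 16
  [y^{2} e^{2 x y}]:  - B^{2} = -4
  [x y e^{2 x y}]:  - 2 B^{2} = -8
These equations allow (A, B) = (-2, 2) or (2, -2).
Impose the point condition(s):
  u(0, 0) = -2  ⟹  B = -2
Only A = 2, B = -2 satisfies everything.
Hence u(x, y) = 2 x - 2 e^{x y}.

Answer: u(x, y) = 2 x - 2 e^{x y}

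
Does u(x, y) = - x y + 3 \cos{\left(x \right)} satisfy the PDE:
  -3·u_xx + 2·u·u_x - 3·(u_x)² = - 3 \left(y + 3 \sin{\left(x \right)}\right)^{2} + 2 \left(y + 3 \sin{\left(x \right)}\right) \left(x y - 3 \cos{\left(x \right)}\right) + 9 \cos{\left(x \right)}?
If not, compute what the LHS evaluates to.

Answer: Yes

Derivation:
Evaluate each term of the left-hand side for u = - x y + 3 \cos{\left(x \right)}.
Derivatives:
  u_xx = - 3 \cos{\left(x \right)}
  u_x = - y - 3 \sin{\left(x \right)}
Terms:
  -3·u_xx = 9 \cos{\left(x \right)}
  2·u·u_x = 2 \left(y + 3 \sin{\left(x \right)}\right) \left(x y - 3 \cos{\left(x \right)}\right)
  -3·(u_x)² = - 3 \left(y + 3 \sin{\left(x \right)}\right)^{2}
Sum: LHS = - 3 \left(y + 3 \sin{\left(x \right)}\right)^{2} + 2 \left(y + 3 \sin{\left(x \right)}\right) \left(x y - 3 \cos{\left(x \right)}\right) + 9 \cos{\left(x \right)}
This is exactly the given right-hand side, so u is a solution.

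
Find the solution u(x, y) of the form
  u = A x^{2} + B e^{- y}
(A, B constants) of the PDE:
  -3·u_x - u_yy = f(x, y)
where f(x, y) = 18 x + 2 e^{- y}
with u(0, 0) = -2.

Substitute the ansatz u = A x^{2} + B e^{- y} into the left-hand side.
Derivatives of the ansatz:
  u_x = 2 A x
  u_yy = B e^{- y}
Term by term:
  -3·u_x = - 6 A x
  -u_yy = - B e^{- y}
So the left-hand side equals
  - 6 A x - B e^{- y}
This must equal f(x, y) = 18 x + 2 e^{- y} identically.
Matching coefficients of the independent functions:
  [x]:  - 6 A = 18
  [e^{- y}]:  - B = 2
Solving: A = -3, B = -2.
Check against the point condition:
  u(0, 0) = -2  ⟹  B = -2  ✓
Hence u(x, y) = - 3 x^{2} - 2 e^{- y}.

Answer: u(x, y) = - 3 x^{2} - 2 e^{- y}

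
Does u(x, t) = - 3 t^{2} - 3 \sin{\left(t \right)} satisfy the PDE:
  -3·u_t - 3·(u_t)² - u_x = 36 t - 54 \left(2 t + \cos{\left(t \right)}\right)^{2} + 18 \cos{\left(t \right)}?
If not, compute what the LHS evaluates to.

Evaluate each term of the left-hand side for u = - 3 t^{2} - 3 \sin{\left(t \right)}.
Derivatives:
  u_t = - 6 t - 3 \cos{\left(t \right)}
  u_x = 0
Terms:
  -3·u_t = 18 t + 9 \cos{\left(t \right)}
  -3·(u_t)² = - 27 \left(2 t + \cos{\left(t \right)}\right)^{2}
  -u_x = 0
Sum: LHS = 18 t - 27 \left(2 t + \cos{\left(t \right)}\right)^{2} + 9 \cos{\left(t \right)}
Given right-hand side: 36 t - 54 \left(2 t + \cos{\left(t \right)}\right)^{2} + 18 \cos{\left(t \right)}. Difference LHS − RHS = - 18 t + 27 \left(2 t + \cos{\left(t \right)}\right)^{2} - 9 \cos{\left(t \right)} ≠ 0, so u is not a solution.

Answer: No, the LHS evaluates to 18 t - 27 \left(2 t + \cos{\left(t \right)}\right)^{2} + 9 \cos{\left(t \right)}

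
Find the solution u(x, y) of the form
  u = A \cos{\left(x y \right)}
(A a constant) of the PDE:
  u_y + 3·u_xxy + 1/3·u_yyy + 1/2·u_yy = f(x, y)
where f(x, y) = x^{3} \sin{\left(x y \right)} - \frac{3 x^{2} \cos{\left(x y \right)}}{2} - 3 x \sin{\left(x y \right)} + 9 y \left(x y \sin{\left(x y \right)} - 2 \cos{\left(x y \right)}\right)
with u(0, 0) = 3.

Substitute the ansatz u = A \cos{\left(x y \right)} into the left-hand side.
Derivatives of the ansatz:
  u_y = - A x \sin{\left(x y \right)}
  u_xxy = A x y^{2} \sin{\left(x y \right)} - 2 A y \cos{\left(x y \right)}
  u_yyy = A x^{3} \sin{\left(x y \right)}
  u_yy = - A x^{2} \cos{\left(x y \right)}
Term by term:
  u_y = - A x \sin{\left(x y \right)}
  3·u_xxy = 3 A x y^{2} \sin{\left(x y \right)} - 6 A y \cos{\left(x y \right)}
  1/3·u_yyy = \frac{A x^{3} \sin{\left(x y \right)}}{3}
  1/2·u_yy = - \frac{A x^{2} \cos{\left(x y \right)}}{2}
So the left-hand side equals
  \frac{A x^{3} \sin{\left(x y \right)}}{3} - \frac{A x^{2} \cos{\left(x y \right)}}{2} + 3 A x y^{2} \sin{\left(x y \right)} - A x \sin{\left(x y \right)} - 6 A y \cos{\left(x y \right)}
This must equal f(x, y) identically; expanded, f = x^{3} \sin{\left(x y \right)} - \frac{3 x^{2} \cos{\left(x y \right)}}{2} + 9 x y^{2} \sin{\left(x y \right)} - 3 x \sin{\left(x y \right)} - 18 y \cos{\left(x y \right)}.
Matching coefficients of the independent functions:
  [x \sin{\left(x y \right)}]:  - A = -3
  [x^{2} \cos{\left(x y \right)}]:  - \frac{A}{2} = - \frac{3}{2}
  [x^{3} \sin{\left(x y \right)}]:  \frac{A}{3} = 1
  [y \cos{\left(x y \right)}]:  - 6 A = -18
  [x y^{2} \sin{\left(x y \right)}]:  3 A = 9
Solving: A = 3.
Check against the point condition:
  u(0, 0) = 3  ⟹  A = 3  ✓
Hence u(x, y) = 3 \cos{\left(x y \right)}.

Answer: u(x, y) = 3 \cos{\left(x y \right)}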